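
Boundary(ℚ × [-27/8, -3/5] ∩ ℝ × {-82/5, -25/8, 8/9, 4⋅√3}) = ℝ × {-25/8}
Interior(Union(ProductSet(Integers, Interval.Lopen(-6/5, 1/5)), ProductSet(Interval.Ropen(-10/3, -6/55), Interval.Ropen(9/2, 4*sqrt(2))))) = ProductSet(Union(Complement(Interval.open(-10/3, -6/55), Integers), Interval.open(-10/3, -6/55)), Interval.open(9/2, 4*sqrt(2)))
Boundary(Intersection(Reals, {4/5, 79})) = {4/5, 79}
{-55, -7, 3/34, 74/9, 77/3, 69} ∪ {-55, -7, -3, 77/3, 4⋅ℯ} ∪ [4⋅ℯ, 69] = {-55, -7, -3, 3/34, 74/9} ∪ [4⋅ℯ, 69]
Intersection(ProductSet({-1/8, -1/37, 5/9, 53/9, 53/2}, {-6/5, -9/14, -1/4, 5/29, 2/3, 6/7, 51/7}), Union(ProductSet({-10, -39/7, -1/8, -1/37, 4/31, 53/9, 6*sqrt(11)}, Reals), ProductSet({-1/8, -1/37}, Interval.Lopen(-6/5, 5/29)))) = ProductSet({-1/8, -1/37, 53/9}, {-6/5, -9/14, -1/4, 5/29, 2/3, 6/7, 51/7})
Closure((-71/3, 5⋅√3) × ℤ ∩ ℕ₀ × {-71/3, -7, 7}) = {0, 1, …, 8} × {-7, 7}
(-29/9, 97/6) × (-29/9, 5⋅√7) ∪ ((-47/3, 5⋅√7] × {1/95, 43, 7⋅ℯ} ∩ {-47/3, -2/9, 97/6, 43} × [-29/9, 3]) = (-29/9, 97/6) × (-29/9, 5⋅√7)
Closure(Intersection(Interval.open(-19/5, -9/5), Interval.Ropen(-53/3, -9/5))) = Interval(-19/5, -9/5)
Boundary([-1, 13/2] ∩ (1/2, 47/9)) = {1/2, 47/9}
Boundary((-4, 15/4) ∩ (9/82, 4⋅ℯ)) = {9/82, 15/4}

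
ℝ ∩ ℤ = ℤ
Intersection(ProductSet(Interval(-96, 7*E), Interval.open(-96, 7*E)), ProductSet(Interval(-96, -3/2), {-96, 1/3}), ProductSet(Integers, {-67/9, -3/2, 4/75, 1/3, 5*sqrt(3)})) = ProductSet(Range(-96, -1, 1), {1/3})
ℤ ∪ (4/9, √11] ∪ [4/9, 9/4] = ℤ ∪ [4/9, √11]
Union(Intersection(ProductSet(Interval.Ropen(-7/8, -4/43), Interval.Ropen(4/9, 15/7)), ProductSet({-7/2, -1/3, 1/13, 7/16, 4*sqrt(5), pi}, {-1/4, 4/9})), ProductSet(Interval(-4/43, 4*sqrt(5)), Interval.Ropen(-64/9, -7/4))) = Union(ProductSet({-1/3}, {4/9}), ProductSet(Interval(-4/43, 4*sqrt(5)), Interval.Ropen(-64/9, -7/4)))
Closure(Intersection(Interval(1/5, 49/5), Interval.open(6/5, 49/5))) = Interval(6/5, 49/5)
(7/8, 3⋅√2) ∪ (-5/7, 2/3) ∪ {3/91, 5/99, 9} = (-5/7, 2/3) ∪ (7/8, 3⋅√2) ∪ {9}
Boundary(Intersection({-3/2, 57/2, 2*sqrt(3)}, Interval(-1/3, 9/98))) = EmptySet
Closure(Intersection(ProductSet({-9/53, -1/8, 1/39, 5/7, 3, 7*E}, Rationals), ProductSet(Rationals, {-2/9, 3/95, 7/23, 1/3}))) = ProductSet({-9/53, -1/8, 1/39, 5/7, 3}, {-2/9, 3/95, 7/23, 1/3})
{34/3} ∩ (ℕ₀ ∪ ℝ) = {34/3}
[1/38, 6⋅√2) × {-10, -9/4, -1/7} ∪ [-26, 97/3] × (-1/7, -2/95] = ([-26, 97/3] × (-1/7, -2/95]) ∪ ([1/38, 6⋅√2) × {-10, -9/4, -1/7})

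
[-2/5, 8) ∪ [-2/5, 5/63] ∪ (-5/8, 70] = (-5/8, 70]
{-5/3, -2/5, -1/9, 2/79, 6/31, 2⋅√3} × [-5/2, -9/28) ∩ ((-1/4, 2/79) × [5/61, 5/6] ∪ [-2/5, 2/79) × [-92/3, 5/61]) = {-2/5, -1/9} × [-5/2, -9/28)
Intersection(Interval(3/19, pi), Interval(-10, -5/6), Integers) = EmptySet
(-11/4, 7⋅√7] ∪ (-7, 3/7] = (-7, 7⋅√7]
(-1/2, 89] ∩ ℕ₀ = {0, 1, …, 89}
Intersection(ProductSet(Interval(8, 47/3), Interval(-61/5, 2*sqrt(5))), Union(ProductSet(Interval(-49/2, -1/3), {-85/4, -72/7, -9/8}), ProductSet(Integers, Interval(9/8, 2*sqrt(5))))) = ProductSet(Range(8, 16, 1), Interval(9/8, 2*sqrt(5)))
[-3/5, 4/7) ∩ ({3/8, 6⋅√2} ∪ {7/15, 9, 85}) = {3/8, 7/15}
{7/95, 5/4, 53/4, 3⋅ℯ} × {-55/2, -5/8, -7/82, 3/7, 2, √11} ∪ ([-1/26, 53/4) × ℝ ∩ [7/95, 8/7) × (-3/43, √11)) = ([7/95, 8/7) × (-3/43, √11)) ∪ ({7/95, 5/4, 53/4, 3⋅ℯ} × {-55/2, -5/8, -7/82, 3/7, 2, √11})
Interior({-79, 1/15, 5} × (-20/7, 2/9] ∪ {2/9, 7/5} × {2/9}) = ∅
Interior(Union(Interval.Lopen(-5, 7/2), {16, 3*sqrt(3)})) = Interval.open(-5, 7/2)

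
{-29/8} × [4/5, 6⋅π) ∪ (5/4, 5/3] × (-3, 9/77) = ({-29/8} × [4/5, 6⋅π)) ∪ ((5/4, 5/3] × (-3, 9/77))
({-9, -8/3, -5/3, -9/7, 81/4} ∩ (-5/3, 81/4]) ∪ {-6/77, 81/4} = {-9/7, -6/77, 81/4}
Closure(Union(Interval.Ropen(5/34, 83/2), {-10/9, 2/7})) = Union({-10/9}, Interval(5/34, 83/2))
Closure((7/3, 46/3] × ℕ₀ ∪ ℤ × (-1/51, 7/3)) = (ℤ × [-1/51, 7/3]) ∪ ([7/3, 46/3] × ℕ₀)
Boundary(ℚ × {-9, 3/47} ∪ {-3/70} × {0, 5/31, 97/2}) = (ℝ × {-9, 3/47}) ∪ ({-3/70} × {0, 5/31, 97/2})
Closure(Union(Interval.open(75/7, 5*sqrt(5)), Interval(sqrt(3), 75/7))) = Interval(sqrt(3), 5*sqrt(5))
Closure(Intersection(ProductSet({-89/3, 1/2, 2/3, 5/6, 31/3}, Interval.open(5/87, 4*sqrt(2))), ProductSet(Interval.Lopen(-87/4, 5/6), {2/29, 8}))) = ProductSet({1/2, 2/3, 5/6}, {2/29})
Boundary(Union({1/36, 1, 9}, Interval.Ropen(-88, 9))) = {-88, 9}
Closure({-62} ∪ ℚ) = ℝ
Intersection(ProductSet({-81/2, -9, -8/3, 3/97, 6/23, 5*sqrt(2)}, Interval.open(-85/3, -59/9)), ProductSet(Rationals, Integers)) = ProductSet({-81/2, -9, -8/3, 3/97, 6/23}, Range(-28, -6, 1))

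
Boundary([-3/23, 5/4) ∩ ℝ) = {-3/23, 5/4}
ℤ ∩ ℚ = ℤ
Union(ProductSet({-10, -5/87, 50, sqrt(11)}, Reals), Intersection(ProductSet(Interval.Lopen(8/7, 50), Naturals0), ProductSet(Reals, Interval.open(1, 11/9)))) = ProductSet({-10, -5/87, 50, sqrt(11)}, Reals)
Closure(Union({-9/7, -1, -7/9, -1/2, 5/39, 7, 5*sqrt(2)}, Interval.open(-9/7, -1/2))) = Union({5/39, 7, 5*sqrt(2)}, Interval(-9/7, -1/2))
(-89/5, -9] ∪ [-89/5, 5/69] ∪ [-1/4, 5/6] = [-89/5, 5/6]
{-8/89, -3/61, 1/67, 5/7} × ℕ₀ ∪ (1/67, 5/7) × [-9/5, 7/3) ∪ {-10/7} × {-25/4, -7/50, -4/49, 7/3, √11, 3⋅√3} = ({-8/89, -3/61, 1/67, 5/7} × ℕ₀) ∪ ((1/67, 5/7) × [-9/5, 7/3)) ∪ ({-10/7} × {-25/4, -7/50, -4/49, 7/3, √11, 3⋅√3})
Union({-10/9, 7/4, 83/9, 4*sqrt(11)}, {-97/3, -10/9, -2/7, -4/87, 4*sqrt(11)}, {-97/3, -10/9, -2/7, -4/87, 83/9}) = {-97/3, -10/9, -2/7, -4/87, 7/4, 83/9, 4*sqrt(11)}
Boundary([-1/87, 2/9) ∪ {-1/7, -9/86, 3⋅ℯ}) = {-1/7, -9/86, -1/87, 2/9, 3⋅ℯ}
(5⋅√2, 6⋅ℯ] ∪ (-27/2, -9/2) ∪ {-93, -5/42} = {-93, -5/42} ∪ (-27/2, -9/2) ∪ (5⋅√2, 6⋅ℯ]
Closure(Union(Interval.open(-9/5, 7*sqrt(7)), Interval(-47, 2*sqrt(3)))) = Interval(-47, 7*sqrt(7))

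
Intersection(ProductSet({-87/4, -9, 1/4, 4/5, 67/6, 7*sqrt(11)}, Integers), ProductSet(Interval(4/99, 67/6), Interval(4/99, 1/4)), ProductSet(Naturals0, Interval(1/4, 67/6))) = EmptySet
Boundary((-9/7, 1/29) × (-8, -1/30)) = ({-9/7, 1/29} × [-8, -1/30]) ∪ ([-9/7, 1/29] × {-8, -1/30})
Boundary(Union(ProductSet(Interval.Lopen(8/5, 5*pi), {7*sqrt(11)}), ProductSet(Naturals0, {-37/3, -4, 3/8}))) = Union(ProductSet(Interval(8/5, 5*pi), {7*sqrt(11)}), ProductSet(Naturals0, {-37/3, -4, 3/8}))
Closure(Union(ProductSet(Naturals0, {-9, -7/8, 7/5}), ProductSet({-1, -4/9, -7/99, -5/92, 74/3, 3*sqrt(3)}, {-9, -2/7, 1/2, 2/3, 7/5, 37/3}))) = Union(ProductSet({-1, -4/9, -7/99, -5/92, 74/3, 3*sqrt(3)}, {-9, -2/7, 1/2, 2/3, 7/5, 37/3}), ProductSet(Naturals0, {-9, -7/8, 7/5}))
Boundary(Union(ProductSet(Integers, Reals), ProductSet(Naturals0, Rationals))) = ProductSet(Integers, Reals)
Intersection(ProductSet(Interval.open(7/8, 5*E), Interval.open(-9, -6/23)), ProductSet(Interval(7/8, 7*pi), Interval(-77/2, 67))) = ProductSet(Interval.open(7/8, 5*E), Interval.open(-9, -6/23))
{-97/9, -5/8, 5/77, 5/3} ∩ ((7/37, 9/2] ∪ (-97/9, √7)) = {-5/8, 5/77, 5/3}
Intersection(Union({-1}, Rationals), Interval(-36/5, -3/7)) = Intersection(Interval(-36/5, -3/7), Rationals)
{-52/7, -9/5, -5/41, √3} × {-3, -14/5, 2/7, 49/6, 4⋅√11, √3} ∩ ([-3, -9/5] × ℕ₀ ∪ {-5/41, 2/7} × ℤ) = {-5/41} × {-3}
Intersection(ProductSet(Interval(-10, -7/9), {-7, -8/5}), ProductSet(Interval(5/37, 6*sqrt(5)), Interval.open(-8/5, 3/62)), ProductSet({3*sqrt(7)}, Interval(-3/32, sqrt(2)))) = EmptySet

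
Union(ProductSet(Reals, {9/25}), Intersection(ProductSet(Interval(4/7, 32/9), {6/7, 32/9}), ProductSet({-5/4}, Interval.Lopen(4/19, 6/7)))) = ProductSet(Reals, {9/25})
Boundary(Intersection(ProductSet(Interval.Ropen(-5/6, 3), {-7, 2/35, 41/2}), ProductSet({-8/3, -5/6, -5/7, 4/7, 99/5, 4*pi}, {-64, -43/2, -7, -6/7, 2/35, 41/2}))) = ProductSet({-5/6, -5/7, 4/7}, {-7, 2/35, 41/2})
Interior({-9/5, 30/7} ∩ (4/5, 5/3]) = ∅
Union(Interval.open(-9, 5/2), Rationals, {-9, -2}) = Union(Interval(-9, 5/2), Rationals)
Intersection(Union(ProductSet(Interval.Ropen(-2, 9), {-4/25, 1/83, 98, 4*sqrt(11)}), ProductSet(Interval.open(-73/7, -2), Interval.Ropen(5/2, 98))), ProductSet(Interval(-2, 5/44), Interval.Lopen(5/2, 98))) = ProductSet(Interval(-2, 5/44), {98, 4*sqrt(11)})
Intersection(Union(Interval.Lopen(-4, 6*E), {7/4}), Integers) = Range(-3, 17, 1)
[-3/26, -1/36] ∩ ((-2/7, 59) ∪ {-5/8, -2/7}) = [-3/26, -1/36]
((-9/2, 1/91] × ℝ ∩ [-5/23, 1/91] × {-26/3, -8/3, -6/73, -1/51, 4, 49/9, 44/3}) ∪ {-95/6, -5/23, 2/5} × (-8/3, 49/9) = ({-95/6, -5/23, 2/5} × (-8/3, 49/9)) ∪ ([-5/23, 1/91] × {-26/3, -8/3, -6/73, -1/51, 4, 49/9, 44/3})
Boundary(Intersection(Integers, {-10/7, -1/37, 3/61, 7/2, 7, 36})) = {7, 36}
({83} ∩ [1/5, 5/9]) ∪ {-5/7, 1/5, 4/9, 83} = {-5/7, 1/5, 4/9, 83}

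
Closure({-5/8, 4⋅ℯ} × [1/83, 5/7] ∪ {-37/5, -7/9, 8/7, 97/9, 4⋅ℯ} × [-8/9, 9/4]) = ({-5/8, 4⋅ℯ} × [1/83, 5/7]) ∪ ({-37/5, -7/9, 8/7, 97/9, 4⋅ℯ} × [-8/9, 9/4])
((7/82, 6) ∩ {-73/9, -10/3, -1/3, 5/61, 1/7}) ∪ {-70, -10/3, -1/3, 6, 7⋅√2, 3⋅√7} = {-70, -10/3, -1/3, 1/7, 6, 7⋅√2, 3⋅√7}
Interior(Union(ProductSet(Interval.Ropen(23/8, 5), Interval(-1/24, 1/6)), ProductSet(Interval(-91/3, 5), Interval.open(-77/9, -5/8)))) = Union(ProductSet(Interval.open(-91/3, 5), Interval.open(-77/9, -5/8)), ProductSet(Interval.open(23/8, 5), Interval.open(-1/24, 1/6)))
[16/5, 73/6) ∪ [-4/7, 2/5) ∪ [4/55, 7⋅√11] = [-4/7, 7⋅√11]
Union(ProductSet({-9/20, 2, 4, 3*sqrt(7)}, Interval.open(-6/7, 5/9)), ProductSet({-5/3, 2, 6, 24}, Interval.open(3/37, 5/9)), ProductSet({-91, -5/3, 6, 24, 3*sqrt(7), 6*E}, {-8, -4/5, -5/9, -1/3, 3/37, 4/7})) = Union(ProductSet({-5/3, 2, 6, 24}, Interval.open(3/37, 5/9)), ProductSet({-9/20, 2, 4, 3*sqrt(7)}, Interval.open(-6/7, 5/9)), ProductSet({-91, -5/3, 6, 24, 3*sqrt(7), 6*E}, {-8, -4/5, -5/9, -1/3, 3/37, 4/7}))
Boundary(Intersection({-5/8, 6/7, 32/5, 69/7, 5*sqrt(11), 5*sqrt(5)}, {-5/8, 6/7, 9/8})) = {-5/8, 6/7}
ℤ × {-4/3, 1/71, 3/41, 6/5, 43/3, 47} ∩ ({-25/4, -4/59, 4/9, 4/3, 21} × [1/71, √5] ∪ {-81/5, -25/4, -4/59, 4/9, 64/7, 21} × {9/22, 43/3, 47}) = {21} × {1/71, 3/41, 6/5, 43/3, 47}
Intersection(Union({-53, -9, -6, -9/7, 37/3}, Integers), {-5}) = {-5}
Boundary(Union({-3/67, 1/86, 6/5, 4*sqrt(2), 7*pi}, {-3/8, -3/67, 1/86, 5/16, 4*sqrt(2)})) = {-3/8, -3/67, 1/86, 5/16, 6/5, 4*sqrt(2), 7*pi}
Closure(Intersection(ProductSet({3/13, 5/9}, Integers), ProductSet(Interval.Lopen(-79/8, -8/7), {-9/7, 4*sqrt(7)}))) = EmptySet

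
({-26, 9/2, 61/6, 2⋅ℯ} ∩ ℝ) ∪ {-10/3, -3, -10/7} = {-26, -10/3, -3, -10/7, 9/2, 61/6, 2⋅ℯ}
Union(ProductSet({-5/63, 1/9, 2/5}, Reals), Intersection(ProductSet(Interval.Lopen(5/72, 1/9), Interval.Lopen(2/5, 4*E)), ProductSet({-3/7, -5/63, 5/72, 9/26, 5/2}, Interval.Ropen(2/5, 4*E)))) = ProductSet({-5/63, 1/9, 2/5}, Reals)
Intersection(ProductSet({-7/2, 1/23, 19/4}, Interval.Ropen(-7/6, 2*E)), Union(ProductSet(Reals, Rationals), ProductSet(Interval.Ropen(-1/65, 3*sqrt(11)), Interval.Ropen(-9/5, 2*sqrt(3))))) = Union(ProductSet({1/23, 19/4}, Interval.Ropen(-7/6, 2*sqrt(3))), ProductSet({-7/2, 1/23, 19/4}, Intersection(Interval.Ropen(-7/6, 2*E), Rationals)))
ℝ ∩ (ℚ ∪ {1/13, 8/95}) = ℚ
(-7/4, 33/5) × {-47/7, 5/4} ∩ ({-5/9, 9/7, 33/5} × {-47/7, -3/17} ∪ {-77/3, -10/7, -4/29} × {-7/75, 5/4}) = ({-10/7, -4/29} × {5/4}) ∪ ({-5/9, 9/7} × {-47/7})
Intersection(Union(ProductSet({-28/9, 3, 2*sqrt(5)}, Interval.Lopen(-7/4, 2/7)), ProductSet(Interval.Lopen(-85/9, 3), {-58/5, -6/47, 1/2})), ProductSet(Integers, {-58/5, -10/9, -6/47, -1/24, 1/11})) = Union(ProductSet({3}, {-10/9, -6/47, -1/24, 1/11}), ProductSet(Range(-9, 4, 1), {-58/5, -6/47}))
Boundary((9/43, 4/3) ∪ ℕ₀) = {9/43, 4/3} ∪ (ℕ₀ \ (9/43, 4/3))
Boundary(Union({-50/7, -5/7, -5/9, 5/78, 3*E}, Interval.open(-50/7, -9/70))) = {-50/7, -9/70, 5/78, 3*E}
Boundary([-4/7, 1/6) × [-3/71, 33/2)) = ({-4/7, 1/6} × [-3/71, 33/2]) ∪ ([-4/7, 1/6] × {-3/71, 33/2})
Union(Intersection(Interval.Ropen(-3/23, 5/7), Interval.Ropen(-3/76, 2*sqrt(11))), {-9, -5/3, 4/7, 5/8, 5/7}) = Union({-9, -5/3}, Interval(-3/76, 5/7))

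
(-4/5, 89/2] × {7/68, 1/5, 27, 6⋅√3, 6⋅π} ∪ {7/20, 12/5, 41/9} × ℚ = ({7/20, 12/5, 41/9} × ℚ) ∪ ((-4/5, 89/2] × {7/68, 1/5, 27, 6⋅√3, 6⋅π})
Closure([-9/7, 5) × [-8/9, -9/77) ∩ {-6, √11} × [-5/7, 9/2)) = {√11} × [-5/7, -9/77]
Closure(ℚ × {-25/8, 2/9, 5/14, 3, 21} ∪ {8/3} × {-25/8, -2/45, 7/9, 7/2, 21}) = (ℝ × {-25/8, 2/9, 5/14, 3, 21}) ∪ ({8/3} × {-25/8, -2/45, 7/9, 7/2, 21})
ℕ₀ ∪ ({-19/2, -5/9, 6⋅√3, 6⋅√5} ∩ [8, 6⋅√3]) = ℕ₀ ∪ {6⋅√3}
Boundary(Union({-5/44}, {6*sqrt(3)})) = {-5/44, 6*sqrt(3)}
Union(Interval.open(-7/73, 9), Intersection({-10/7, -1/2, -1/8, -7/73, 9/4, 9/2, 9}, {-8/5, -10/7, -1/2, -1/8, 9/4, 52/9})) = Union({-10/7, -1/2, -1/8}, Interval.open(-7/73, 9))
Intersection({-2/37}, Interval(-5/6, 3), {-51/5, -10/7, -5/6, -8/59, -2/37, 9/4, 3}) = {-2/37}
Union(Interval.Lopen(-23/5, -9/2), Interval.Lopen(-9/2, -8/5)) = Interval.Lopen(-23/5, -8/5)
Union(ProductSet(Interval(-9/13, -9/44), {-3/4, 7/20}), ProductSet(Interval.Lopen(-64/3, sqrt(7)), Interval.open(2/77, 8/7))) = Union(ProductSet(Interval.Lopen(-64/3, sqrt(7)), Interval.open(2/77, 8/7)), ProductSet(Interval(-9/13, -9/44), {-3/4, 7/20}))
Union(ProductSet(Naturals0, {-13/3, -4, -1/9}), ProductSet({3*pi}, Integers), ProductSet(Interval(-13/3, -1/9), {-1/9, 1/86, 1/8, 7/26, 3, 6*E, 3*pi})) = Union(ProductSet({3*pi}, Integers), ProductSet(Interval(-13/3, -1/9), {-1/9, 1/86, 1/8, 7/26, 3, 6*E, 3*pi}), ProductSet(Naturals0, {-13/3, -4, -1/9}))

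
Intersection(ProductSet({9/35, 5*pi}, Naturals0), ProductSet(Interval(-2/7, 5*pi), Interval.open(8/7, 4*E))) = ProductSet({9/35, 5*pi}, Range(2, 11, 1))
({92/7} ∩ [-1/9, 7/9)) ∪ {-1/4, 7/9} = {-1/4, 7/9}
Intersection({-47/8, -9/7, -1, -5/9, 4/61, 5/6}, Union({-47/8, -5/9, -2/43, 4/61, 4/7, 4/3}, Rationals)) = {-47/8, -9/7, -1, -5/9, 4/61, 5/6}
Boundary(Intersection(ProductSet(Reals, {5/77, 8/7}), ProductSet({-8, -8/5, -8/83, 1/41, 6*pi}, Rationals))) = ProductSet({-8, -8/5, -8/83, 1/41, 6*pi}, {5/77, 8/7})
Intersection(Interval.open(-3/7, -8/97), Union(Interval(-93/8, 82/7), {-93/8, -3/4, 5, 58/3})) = Interval.open(-3/7, -8/97)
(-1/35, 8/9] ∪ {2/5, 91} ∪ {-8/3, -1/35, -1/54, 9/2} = {-8/3, 9/2, 91} ∪ [-1/35, 8/9]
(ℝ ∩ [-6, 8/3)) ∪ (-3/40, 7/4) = [-6, 8/3)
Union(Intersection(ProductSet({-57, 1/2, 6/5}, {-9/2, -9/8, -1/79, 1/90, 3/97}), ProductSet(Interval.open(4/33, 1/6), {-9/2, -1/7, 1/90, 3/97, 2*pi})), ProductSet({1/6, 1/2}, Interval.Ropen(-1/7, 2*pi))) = ProductSet({1/6, 1/2}, Interval.Ropen(-1/7, 2*pi))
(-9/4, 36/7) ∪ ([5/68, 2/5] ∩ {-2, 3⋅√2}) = (-9/4, 36/7)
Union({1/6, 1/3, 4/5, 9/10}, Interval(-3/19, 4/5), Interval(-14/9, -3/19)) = Union({9/10}, Interval(-14/9, 4/5))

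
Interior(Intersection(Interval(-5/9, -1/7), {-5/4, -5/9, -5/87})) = EmptySet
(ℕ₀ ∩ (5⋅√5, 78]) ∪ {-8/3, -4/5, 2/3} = {-8/3, -4/5, 2/3} ∪ {12, 13, …, 78}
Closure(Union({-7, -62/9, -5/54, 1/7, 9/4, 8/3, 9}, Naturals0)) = Union({-7, -62/9, -5/54, 1/7, 9/4, 8/3}, Naturals0)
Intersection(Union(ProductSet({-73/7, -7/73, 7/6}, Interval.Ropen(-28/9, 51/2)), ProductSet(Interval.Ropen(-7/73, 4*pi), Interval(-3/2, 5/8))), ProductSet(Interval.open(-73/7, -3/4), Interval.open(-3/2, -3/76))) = EmptySet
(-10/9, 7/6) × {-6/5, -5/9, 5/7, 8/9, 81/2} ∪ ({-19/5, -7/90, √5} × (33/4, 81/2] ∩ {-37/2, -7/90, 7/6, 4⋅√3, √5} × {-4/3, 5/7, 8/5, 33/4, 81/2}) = ({-7/90, √5} × {81/2}) ∪ ((-10/9, 7/6) × {-6/5, -5/9, 5/7, 8/9, 81/2})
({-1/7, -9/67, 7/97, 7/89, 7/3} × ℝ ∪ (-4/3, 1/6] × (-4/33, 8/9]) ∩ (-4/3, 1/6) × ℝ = ({-1/7, -9/67, 7/97, 7/89} × ℝ) ∪ ((-4/3, 1/6) × (-4/33, 8/9])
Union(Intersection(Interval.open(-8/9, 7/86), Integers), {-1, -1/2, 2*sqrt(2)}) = Union({-1, -1/2, 2*sqrt(2)}, Range(0, 1, 1))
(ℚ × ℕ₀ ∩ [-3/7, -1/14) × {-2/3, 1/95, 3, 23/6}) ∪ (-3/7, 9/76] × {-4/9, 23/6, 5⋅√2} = ((ℚ ∩ [-3/7, -1/14)) × {3}) ∪ ((-3/7, 9/76] × {-4/9, 23/6, 5⋅√2})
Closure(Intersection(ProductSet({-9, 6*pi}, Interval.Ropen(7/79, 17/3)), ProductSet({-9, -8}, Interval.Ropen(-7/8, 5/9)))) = ProductSet({-9}, Interval(7/79, 5/9))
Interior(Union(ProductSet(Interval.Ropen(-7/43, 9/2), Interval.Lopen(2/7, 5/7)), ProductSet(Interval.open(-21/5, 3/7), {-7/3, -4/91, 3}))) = ProductSet(Interval.open(-7/43, 9/2), Interval.open(2/7, 5/7))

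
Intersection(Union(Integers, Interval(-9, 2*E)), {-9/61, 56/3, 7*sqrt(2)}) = {-9/61}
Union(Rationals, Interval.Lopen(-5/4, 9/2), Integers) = Union(Interval(-5/4, 9/2), Rationals)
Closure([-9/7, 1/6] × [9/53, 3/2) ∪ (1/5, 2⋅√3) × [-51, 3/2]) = ([-9/7, 1/6] × [9/53, 3/2]) ∪ ([1/5, 2⋅√3] × [-51, 3/2])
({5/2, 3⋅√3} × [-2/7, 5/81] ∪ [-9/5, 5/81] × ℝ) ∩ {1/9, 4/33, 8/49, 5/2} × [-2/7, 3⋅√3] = {5/2} × [-2/7, 5/81]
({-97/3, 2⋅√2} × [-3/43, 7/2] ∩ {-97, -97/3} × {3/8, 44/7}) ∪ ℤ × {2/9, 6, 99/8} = ({-97/3} × {3/8}) ∪ (ℤ × {2/9, 6, 99/8})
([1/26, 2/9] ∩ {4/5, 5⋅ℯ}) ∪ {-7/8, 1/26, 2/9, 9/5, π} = {-7/8, 1/26, 2/9, 9/5, π}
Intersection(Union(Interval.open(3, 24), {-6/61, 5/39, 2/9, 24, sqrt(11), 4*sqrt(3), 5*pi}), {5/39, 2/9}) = {5/39, 2/9}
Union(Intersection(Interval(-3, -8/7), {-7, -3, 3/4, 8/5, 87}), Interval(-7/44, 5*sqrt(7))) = Union({-3}, Interval(-7/44, 5*sqrt(7)))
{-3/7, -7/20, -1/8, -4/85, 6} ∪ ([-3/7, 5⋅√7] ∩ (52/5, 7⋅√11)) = {-3/7, -7/20, -1/8, -4/85, 6} ∪ (52/5, 5⋅√7]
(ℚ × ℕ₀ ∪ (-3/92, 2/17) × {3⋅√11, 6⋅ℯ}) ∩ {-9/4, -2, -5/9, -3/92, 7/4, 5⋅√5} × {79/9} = ∅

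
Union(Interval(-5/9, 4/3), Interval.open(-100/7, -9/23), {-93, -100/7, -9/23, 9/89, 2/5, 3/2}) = Union({-93, 3/2}, Interval(-100/7, 4/3))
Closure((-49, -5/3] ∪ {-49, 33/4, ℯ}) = [-49, -5/3] ∪ {33/4, ℯ}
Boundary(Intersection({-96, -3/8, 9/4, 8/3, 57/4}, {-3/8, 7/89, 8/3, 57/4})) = {-3/8, 8/3, 57/4}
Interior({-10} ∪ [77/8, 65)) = (77/8, 65)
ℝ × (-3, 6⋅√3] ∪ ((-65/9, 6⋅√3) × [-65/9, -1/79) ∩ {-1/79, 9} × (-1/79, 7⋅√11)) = ℝ × (-3, 6⋅√3]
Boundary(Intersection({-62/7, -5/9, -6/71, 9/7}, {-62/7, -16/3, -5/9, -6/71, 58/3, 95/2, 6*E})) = {-62/7, -5/9, -6/71}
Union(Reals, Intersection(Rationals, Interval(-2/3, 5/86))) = Union(Intersection(Interval(-2/3, 5/86), Rationals), Reals)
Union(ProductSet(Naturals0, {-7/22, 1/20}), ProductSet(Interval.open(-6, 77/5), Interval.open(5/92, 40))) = Union(ProductSet(Interval.open(-6, 77/5), Interval.open(5/92, 40)), ProductSet(Naturals0, {-7/22, 1/20}))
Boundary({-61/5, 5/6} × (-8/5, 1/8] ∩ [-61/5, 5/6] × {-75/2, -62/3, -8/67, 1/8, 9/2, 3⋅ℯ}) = {-61/5, 5/6} × {-8/67, 1/8}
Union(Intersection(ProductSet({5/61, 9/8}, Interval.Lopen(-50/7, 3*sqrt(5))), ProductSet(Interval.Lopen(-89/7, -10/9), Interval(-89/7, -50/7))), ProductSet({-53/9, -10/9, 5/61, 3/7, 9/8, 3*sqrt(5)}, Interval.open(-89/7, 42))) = ProductSet({-53/9, -10/9, 5/61, 3/7, 9/8, 3*sqrt(5)}, Interval.open(-89/7, 42))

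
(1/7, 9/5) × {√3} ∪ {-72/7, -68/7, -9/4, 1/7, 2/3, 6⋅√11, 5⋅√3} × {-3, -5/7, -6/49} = ((1/7, 9/5) × {√3}) ∪ ({-72/7, -68/7, -9/4, 1/7, 2/3, 6⋅√11, 5⋅√3} × {-3, -5/7, -6/49})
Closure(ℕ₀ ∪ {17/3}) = ℕ₀ ∪ {17/3}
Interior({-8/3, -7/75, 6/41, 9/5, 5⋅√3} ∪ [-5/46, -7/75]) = (-5/46, -7/75)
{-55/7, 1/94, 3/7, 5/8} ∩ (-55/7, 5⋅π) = {1/94, 3/7, 5/8}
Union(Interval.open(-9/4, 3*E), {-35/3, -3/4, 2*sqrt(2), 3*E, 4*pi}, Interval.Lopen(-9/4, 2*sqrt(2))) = Union({-35/3, 4*pi}, Interval.Lopen(-9/4, 3*E))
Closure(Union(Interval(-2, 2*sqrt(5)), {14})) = Union({14}, Interval(-2, 2*sqrt(5)))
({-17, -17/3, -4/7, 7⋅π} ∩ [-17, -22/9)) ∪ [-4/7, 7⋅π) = {-17, -17/3} ∪ [-4/7, 7⋅π)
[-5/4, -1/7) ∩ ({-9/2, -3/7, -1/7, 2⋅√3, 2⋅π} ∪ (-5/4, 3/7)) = (-5/4, -1/7)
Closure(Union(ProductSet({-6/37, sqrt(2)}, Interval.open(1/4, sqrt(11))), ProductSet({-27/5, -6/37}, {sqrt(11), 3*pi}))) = Union(ProductSet({-27/5, -6/37}, {sqrt(11), 3*pi}), ProductSet({-6/37, sqrt(2)}, Interval(1/4, sqrt(11))))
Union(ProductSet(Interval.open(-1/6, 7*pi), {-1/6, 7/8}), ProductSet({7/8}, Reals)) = Union(ProductSet({7/8}, Reals), ProductSet(Interval.open(-1/6, 7*pi), {-1/6, 7/8}))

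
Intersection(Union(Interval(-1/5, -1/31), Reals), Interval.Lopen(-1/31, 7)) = Interval.Lopen(-1/31, 7)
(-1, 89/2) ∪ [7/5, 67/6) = (-1, 89/2)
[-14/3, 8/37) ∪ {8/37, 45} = [-14/3, 8/37] ∪ {45}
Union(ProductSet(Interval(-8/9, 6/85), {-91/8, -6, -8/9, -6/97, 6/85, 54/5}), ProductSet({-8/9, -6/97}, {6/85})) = ProductSet(Interval(-8/9, 6/85), {-91/8, -6, -8/9, -6/97, 6/85, 54/5})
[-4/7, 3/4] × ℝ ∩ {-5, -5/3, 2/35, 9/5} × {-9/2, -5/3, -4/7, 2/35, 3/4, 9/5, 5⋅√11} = {2/35} × {-9/2, -5/3, -4/7, 2/35, 3/4, 9/5, 5⋅√11}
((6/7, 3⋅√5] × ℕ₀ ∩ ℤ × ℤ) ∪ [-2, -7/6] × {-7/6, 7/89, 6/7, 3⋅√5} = ({1, 2, …, 6} × ℕ₀) ∪ ([-2, -7/6] × {-7/6, 7/89, 6/7, 3⋅√5})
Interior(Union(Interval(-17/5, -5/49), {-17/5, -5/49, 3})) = Interval.open(-17/5, -5/49)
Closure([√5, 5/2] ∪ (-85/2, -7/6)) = [-85/2, -7/6] ∪ [√5, 5/2]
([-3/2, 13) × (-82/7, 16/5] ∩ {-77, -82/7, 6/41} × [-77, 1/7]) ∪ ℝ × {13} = (ℝ × {13}) ∪ ({6/41} × (-82/7, 1/7])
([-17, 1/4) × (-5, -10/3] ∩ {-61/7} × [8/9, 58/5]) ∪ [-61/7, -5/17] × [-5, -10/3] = [-61/7, -5/17] × [-5, -10/3]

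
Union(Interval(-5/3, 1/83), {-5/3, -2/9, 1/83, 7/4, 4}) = Union({7/4, 4}, Interval(-5/3, 1/83))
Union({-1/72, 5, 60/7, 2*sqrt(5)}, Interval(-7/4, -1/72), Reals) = Interval(-oo, oo)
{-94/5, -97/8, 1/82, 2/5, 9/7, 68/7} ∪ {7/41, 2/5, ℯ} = {-94/5, -97/8, 1/82, 7/41, 2/5, 9/7, 68/7, ℯ}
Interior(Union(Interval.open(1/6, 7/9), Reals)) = Interval(-oo, oo)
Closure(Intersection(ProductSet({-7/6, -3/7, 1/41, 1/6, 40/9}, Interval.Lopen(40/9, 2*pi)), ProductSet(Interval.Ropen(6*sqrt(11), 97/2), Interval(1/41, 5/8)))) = EmptySet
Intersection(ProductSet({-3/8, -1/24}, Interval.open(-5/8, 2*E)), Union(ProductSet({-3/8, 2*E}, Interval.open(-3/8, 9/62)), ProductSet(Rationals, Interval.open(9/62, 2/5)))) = Union(ProductSet({-3/8}, Interval.open(-3/8, 9/62)), ProductSet({-3/8, -1/24}, Interval.open(9/62, 2/5)))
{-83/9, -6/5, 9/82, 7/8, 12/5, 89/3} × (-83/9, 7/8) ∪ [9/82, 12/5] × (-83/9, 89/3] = ([9/82, 12/5] × (-83/9, 89/3]) ∪ ({-83/9, -6/5, 9/82, 7/8, 12/5, 89/3} × (-83/9, 7/8))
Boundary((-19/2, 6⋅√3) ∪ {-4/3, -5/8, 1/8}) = {-19/2, 6⋅√3}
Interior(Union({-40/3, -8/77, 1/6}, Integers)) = EmptySet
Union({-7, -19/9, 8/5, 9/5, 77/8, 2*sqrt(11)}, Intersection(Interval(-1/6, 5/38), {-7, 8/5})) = {-7, -19/9, 8/5, 9/5, 77/8, 2*sqrt(11)}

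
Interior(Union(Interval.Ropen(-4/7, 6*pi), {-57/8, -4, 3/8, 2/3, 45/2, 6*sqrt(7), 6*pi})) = Interval.open(-4/7, 6*pi)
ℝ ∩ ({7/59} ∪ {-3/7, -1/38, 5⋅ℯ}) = {-3/7, -1/38, 7/59, 5⋅ℯ}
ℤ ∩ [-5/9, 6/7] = {0}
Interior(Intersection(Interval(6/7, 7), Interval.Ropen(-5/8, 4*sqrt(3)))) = Interval.open(6/7, 4*sqrt(3))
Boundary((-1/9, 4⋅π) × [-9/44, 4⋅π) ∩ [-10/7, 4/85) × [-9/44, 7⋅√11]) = ({-1/9, 4/85} × [-9/44, 4⋅π]) ∪ ([-1/9, 4/85] × {-9/44, 4⋅π})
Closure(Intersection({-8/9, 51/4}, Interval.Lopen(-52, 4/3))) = {-8/9}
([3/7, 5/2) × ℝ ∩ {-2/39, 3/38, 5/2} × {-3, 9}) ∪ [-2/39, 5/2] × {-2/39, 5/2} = [-2/39, 5/2] × {-2/39, 5/2}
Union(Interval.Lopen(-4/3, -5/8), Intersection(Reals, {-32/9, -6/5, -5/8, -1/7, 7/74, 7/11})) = Union({-32/9, -1/7, 7/74, 7/11}, Interval.Lopen(-4/3, -5/8))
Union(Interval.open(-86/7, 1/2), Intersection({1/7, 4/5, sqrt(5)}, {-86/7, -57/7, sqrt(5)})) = Union({sqrt(5)}, Interval.open(-86/7, 1/2))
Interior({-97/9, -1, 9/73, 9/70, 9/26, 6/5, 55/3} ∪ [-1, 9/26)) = (-1, 9/26)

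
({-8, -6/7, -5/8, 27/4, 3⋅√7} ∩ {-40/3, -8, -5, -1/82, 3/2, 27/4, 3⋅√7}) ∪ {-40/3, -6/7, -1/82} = {-40/3, -8, -6/7, -1/82, 27/4, 3⋅√7}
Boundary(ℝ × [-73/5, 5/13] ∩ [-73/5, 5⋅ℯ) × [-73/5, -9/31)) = ({-73/5, 5⋅ℯ} × [-73/5, -9/31]) ∪ ([-73/5, 5⋅ℯ] × {-73/5, -9/31})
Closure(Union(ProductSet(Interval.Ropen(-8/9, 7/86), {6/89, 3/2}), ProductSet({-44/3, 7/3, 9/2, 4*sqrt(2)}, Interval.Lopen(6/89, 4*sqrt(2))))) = Union(ProductSet({-44/3, 7/3, 9/2, 4*sqrt(2)}, Interval(6/89, 4*sqrt(2))), ProductSet(Interval(-8/9, 7/86), {6/89, 3/2}))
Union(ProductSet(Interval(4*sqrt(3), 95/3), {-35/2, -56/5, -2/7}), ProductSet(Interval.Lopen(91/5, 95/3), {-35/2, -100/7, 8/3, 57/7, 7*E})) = Union(ProductSet(Interval.Lopen(91/5, 95/3), {-35/2, -100/7, 8/3, 57/7, 7*E}), ProductSet(Interval(4*sqrt(3), 95/3), {-35/2, -56/5, -2/7}))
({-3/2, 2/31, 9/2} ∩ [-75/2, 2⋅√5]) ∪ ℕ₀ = {-3/2, 2/31} ∪ ℕ₀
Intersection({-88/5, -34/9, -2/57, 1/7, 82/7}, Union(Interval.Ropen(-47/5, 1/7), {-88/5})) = {-88/5, -34/9, -2/57}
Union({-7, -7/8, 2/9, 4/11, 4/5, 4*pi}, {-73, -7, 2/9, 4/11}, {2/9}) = {-73, -7, -7/8, 2/9, 4/11, 4/5, 4*pi}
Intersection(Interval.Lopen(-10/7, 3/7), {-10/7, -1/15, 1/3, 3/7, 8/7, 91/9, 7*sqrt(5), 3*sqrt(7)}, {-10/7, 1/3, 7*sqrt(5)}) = {1/3}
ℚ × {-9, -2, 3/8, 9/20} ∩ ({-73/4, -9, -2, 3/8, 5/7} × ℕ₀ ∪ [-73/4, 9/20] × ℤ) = (ℚ ∩ [-73/4, 9/20]) × {-9, -2}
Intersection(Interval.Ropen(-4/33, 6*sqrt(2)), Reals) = Interval.Ropen(-4/33, 6*sqrt(2))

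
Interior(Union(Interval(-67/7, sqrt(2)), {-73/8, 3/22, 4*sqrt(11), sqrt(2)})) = Interval.open(-67/7, sqrt(2))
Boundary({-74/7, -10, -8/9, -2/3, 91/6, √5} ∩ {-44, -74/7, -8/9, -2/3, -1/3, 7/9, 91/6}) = {-74/7, -8/9, -2/3, 91/6}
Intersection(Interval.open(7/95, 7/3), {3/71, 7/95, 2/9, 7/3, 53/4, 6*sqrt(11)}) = {2/9}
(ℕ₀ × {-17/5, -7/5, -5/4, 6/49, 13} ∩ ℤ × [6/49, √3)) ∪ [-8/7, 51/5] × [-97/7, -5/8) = (ℕ₀ × {6/49}) ∪ ([-8/7, 51/5] × [-97/7, -5/8))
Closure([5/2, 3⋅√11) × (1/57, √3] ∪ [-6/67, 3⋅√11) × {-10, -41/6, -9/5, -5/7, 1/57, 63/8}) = ({5/2, 3⋅√11} × [1/57, √3]) ∪ ([5/2, 3⋅√11] × {1/57, √3}) ∪ ([-6/67, 3⋅√11] × {-10, -41/6, -9/5, -5/7, 1/57, 63/8}) ∪ ([5/2, 3⋅√11) × (1/57, √3])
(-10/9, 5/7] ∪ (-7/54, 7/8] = (-10/9, 7/8]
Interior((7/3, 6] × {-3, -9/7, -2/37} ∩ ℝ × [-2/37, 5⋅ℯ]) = ∅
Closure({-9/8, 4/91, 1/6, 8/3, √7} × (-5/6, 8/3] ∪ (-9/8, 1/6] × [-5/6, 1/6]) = ([-9/8, 1/6] × {-5/6, 1/6}) ∪ ((-9/8, 1/6] × [-5/6, 1/6]) ∪ ({-9/8, 4/91, 1/6, 8/3, √7} × [-5/6, 8/3])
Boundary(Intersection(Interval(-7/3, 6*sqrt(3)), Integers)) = Range(-2, 11, 1)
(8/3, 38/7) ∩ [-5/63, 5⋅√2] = (8/3, 38/7)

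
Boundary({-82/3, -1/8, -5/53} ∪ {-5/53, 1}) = {-82/3, -1/8, -5/53, 1}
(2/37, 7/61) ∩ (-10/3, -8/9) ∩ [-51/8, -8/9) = ∅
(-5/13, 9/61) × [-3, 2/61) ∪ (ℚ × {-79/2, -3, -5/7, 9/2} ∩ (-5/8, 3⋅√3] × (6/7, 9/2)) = (-5/13, 9/61) × [-3, 2/61)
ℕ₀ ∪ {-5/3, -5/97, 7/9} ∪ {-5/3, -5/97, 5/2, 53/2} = {-5/3, -5/97, 7/9, 5/2, 53/2} ∪ ℕ₀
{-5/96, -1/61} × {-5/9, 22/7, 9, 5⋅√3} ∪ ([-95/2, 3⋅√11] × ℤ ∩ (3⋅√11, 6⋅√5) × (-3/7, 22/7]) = {-5/96, -1/61} × {-5/9, 22/7, 9, 5⋅√3}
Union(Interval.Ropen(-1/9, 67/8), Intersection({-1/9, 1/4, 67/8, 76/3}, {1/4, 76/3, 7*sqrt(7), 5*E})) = Union({76/3}, Interval.Ropen(-1/9, 67/8))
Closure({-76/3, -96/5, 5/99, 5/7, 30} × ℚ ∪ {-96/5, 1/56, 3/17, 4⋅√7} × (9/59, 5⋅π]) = ({-76/3, -96/5, 5/99, 5/7, 30} × ℝ) ∪ ({-96/5, 1/56, 3/17, 4⋅√7} × [9/59, 5⋅π])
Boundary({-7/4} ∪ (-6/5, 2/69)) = {-7/4, -6/5, 2/69}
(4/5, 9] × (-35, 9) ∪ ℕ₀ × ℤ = (ℕ₀ × ℤ) ∪ ((4/5, 9] × (-35, 9))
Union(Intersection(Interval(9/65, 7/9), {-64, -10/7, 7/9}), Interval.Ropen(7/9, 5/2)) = Interval.Ropen(7/9, 5/2)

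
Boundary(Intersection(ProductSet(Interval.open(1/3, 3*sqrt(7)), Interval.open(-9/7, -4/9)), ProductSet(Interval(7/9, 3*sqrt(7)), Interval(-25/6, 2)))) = Union(ProductSet({7/9, 3*sqrt(7)}, Interval(-9/7, -4/9)), ProductSet(Interval(7/9, 3*sqrt(7)), {-9/7, -4/9}))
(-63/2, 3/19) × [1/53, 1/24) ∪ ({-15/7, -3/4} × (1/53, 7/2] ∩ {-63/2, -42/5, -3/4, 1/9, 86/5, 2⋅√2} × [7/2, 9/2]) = ({-3/4} × {7/2}) ∪ ((-63/2, 3/19) × [1/53, 1/24))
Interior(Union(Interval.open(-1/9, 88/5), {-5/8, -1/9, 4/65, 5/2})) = Interval.open(-1/9, 88/5)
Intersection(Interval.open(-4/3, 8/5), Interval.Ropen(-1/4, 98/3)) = Interval.Ropen(-1/4, 8/5)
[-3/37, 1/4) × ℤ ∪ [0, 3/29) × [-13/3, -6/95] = ([-3/37, 1/4) × ℤ) ∪ ([0, 3/29) × [-13/3, -6/95])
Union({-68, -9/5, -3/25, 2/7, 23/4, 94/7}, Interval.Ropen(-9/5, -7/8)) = Union({-68, -3/25, 2/7, 23/4, 94/7}, Interval.Ropen(-9/5, -7/8))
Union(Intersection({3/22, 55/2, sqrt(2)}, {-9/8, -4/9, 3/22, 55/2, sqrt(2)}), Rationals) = Union({sqrt(2)}, Rationals)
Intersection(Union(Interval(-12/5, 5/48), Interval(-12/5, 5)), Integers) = Range(-2, 6, 1)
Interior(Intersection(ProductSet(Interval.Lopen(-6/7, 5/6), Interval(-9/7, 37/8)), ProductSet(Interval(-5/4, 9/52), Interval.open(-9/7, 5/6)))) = ProductSet(Interval.open(-6/7, 9/52), Interval.open(-9/7, 5/6))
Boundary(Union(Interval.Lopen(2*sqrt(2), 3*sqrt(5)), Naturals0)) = Union(Complement(Naturals0, Interval.open(2*sqrt(2), 3*sqrt(5))), {2*sqrt(2), 3*sqrt(5)})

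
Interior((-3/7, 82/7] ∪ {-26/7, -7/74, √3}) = (-3/7, 82/7)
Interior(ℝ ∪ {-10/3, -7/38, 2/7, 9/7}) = ℝ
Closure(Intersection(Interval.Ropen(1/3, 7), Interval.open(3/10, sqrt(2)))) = Interval(1/3, sqrt(2))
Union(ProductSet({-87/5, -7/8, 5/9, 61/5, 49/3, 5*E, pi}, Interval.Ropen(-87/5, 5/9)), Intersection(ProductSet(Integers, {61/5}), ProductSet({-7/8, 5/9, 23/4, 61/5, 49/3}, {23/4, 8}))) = ProductSet({-87/5, -7/8, 5/9, 61/5, 49/3, 5*E, pi}, Interval.Ropen(-87/5, 5/9))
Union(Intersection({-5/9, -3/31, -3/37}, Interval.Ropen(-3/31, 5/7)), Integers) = Union({-3/31, -3/37}, Integers)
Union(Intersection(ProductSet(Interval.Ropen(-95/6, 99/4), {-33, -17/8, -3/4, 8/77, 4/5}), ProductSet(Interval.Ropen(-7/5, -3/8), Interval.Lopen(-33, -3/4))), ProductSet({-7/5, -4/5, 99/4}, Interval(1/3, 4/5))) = Union(ProductSet({-7/5, -4/5, 99/4}, Interval(1/3, 4/5)), ProductSet(Interval.Ropen(-7/5, -3/8), {-17/8, -3/4}))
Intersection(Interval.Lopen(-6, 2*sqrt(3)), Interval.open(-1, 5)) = Interval.Lopen(-1, 2*sqrt(3))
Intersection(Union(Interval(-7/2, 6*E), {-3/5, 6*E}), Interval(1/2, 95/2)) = Interval(1/2, 6*E)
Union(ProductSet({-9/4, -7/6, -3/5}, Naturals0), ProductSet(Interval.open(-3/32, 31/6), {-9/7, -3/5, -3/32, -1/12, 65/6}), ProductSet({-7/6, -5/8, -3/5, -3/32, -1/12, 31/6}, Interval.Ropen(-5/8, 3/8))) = Union(ProductSet({-9/4, -7/6, -3/5}, Naturals0), ProductSet({-7/6, -5/8, -3/5, -3/32, -1/12, 31/6}, Interval.Ropen(-5/8, 3/8)), ProductSet(Interval.open(-3/32, 31/6), {-9/7, -3/5, -3/32, -1/12, 65/6}))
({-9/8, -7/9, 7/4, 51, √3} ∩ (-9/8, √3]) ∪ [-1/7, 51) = {-7/9} ∪ [-1/7, 51)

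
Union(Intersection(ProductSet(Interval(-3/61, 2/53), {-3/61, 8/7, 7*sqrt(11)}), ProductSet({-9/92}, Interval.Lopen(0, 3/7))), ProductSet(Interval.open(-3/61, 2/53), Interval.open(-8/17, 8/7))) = ProductSet(Interval.open(-3/61, 2/53), Interval.open(-8/17, 8/7))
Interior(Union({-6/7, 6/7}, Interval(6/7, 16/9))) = Interval.open(6/7, 16/9)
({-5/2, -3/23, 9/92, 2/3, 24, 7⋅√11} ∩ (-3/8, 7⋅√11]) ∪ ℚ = ℚ ∪ {7⋅√11}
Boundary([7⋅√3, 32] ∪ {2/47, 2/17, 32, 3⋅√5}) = {2/47, 2/17, 32, 7⋅√3, 3⋅√5}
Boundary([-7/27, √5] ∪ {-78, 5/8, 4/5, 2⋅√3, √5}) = {-78, -7/27, 2⋅√3, √5}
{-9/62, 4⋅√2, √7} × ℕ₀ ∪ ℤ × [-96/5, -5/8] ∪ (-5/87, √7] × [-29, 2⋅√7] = (ℤ × [-96/5, -5/8]) ∪ ({-9/62, 4⋅√2, √7} × ℕ₀) ∪ ((-5/87, √7] × [-29, 2⋅√7])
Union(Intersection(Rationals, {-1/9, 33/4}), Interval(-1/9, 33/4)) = Interval(-1/9, 33/4)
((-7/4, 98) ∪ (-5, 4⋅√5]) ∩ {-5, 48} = {48}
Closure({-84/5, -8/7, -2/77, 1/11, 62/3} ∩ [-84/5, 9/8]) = {-84/5, -8/7, -2/77, 1/11}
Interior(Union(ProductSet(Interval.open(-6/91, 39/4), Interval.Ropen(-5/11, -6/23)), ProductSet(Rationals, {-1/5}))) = ProductSet(Interval.open(-6/91, 39/4), Interval.open(-5/11, -6/23))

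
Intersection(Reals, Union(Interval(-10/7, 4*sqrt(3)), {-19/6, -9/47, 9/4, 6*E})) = Union({-19/6, 6*E}, Interval(-10/7, 4*sqrt(3)))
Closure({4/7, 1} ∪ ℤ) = ℤ ∪ {4/7}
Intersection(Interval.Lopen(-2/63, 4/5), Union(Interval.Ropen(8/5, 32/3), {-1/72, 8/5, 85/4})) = {-1/72}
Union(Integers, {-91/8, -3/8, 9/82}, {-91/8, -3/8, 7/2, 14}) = Union({-91/8, -3/8, 9/82, 7/2}, Integers)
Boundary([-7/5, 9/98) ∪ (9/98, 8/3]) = {-7/5, 9/98, 8/3}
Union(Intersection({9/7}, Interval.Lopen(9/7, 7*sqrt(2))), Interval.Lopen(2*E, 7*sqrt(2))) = Interval.Lopen(2*E, 7*sqrt(2))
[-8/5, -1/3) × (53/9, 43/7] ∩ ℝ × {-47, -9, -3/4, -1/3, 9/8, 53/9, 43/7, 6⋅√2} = [-8/5, -1/3) × {43/7}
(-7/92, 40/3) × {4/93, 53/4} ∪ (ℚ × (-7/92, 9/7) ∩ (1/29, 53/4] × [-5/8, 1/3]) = ((-7/92, 40/3) × {4/93, 53/4}) ∪ ((ℚ ∩ (1/29, 53/4]) × (-7/92, 1/3])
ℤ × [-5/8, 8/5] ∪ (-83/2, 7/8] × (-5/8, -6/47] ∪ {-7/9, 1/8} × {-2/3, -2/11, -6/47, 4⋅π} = (ℤ × [-5/8, 8/5]) ∪ ({-7/9, 1/8} × {-2/3, -2/11, -6/47, 4⋅π}) ∪ ((-83/2, 7/8] × (-5/8, -6/47])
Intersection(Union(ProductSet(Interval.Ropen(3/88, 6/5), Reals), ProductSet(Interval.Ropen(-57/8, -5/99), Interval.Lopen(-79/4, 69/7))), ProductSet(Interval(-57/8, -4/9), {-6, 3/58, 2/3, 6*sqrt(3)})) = ProductSet(Interval(-57/8, -4/9), {-6, 3/58, 2/3})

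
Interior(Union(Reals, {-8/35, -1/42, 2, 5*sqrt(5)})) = Reals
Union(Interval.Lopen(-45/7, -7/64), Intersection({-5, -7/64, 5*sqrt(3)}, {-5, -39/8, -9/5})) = Interval.Lopen(-45/7, -7/64)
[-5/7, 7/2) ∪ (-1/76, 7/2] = [-5/7, 7/2]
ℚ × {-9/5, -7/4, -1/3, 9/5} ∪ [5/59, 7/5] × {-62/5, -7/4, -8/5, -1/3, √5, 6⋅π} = (ℚ × {-9/5, -7/4, -1/3, 9/5}) ∪ ([5/59, 7/5] × {-62/5, -7/4, -8/5, -1/3, √5, 6⋅π})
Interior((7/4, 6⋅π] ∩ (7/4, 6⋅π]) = (7/4, 6⋅π)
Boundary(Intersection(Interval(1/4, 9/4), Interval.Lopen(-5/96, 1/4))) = {1/4}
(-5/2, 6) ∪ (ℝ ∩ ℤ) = ℤ ∪ (-5/2, 6]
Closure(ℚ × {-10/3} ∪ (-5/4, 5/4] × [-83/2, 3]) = ([-5/4, 5/4] × [-83/2, 3]) ∪ ((ℚ ∪ (-∞, -5/4] ∪ [5/4, ∞)) × {-10/3})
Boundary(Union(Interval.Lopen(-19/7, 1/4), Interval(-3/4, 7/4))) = {-19/7, 7/4}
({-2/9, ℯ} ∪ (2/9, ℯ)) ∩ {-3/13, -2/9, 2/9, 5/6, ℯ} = {-2/9, 5/6, ℯ}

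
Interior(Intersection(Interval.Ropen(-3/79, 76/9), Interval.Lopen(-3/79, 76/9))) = Interval.open(-3/79, 76/9)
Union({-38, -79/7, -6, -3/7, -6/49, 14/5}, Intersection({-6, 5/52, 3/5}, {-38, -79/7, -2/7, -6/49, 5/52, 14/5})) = {-38, -79/7, -6, -3/7, -6/49, 5/52, 14/5}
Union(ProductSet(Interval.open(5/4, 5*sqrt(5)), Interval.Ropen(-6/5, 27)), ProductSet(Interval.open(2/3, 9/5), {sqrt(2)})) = Union(ProductSet(Interval.open(2/3, 9/5), {sqrt(2)}), ProductSet(Interval.open(5/4, 5*sqrt(5)), Interval.Ropen(-6/5, 27)))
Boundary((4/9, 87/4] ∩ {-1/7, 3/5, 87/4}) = {3/5, 87/4}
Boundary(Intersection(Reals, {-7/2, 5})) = {-7/2, 5}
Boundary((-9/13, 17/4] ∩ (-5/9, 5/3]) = {-5/9, 5/3}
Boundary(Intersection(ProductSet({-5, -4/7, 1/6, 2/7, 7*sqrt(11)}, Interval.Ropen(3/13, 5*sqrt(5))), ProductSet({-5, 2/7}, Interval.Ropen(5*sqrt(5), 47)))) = EmptySet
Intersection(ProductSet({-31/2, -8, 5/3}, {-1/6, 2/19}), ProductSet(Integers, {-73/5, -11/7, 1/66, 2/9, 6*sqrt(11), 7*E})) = EmptySet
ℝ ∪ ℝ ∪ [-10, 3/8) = (-∞, ∞)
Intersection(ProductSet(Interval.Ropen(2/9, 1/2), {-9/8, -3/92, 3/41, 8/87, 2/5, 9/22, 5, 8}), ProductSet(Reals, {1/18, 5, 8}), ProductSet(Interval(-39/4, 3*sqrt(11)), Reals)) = ProductSet(Interval.Ropen(2/9, 1/2), {5, 8})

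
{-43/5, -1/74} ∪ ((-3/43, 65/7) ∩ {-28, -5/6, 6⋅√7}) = {-43/5, -1/74}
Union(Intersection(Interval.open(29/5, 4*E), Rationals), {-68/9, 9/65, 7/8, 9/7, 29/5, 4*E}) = Union({-68/9, 9/65, 7/8, 9/7, 29/5, 4*E}, Intersection(Interval.open(29/5, 4*E), Rationals))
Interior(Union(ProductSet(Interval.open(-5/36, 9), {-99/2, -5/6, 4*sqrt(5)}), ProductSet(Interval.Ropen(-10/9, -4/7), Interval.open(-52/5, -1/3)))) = ProductSet(Interval.open(-10/9, -4/7), Interval.open(-52/5, -1/3))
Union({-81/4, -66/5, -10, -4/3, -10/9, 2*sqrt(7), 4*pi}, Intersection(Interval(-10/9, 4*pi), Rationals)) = Union({-81/4, -66/5, -10, -4/3, 2*sqrt(7), 4*pi}, Intersection(Interval(-10/9, 4*pi), Rationals))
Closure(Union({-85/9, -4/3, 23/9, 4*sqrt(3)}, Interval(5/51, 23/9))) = Union({-85/9, -4/3, 4*sqrt(3)}, Interval(5/51, 23/9))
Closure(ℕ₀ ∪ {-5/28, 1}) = {-5/28} ∪ ℕ₀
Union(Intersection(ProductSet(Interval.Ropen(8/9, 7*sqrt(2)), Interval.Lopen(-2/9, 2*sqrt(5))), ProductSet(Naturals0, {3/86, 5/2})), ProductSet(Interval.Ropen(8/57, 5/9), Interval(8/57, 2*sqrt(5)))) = Union(ProductSet(Interval.Ropen(8/57, 5/9), Interval(8/57, 2*sqrt(5))), ProductSet(Range(1, 10, 1), {3/86, 5/2}))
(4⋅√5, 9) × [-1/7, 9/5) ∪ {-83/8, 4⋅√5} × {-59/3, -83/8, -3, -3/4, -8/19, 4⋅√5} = ((4⋅√5, 9) × [-1/7, 9/5)) ∪ ({-83/8, 4⋅√5} × {-59/3, -83/8, -3, -3/4, -8/19, 4⋅√5})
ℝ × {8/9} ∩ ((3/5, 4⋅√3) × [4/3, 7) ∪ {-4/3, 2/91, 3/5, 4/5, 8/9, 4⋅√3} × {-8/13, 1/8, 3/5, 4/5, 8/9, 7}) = {-4/3, 2/91, 3/5, 4/5, 8/9, 4⋅√3} × {8/9}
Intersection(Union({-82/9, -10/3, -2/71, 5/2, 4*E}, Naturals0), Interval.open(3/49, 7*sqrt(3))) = Union({5/2, 4*E}, Range(1, 13, 1))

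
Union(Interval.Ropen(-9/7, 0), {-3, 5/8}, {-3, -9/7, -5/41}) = Union({-3, 5/8}, Interval.Ropen(-9/7, 0))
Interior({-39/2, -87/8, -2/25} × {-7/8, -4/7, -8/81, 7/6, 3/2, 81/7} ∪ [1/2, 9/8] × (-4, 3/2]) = (1/2, 9/8) × (-4, 3/2)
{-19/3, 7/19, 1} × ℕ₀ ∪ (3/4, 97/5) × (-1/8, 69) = ({-19/3, 7/19, 1} × ℕ₀) ∪ ((3/4, 97/5) × (-1/8, 69))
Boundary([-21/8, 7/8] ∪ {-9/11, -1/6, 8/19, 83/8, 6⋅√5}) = {-21/8, 7/8, 83/8, 6⋅√5}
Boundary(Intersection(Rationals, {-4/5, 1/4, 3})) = {-4/5, 1/4, 3}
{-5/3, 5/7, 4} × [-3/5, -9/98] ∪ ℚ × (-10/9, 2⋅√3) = ℚ × (-10/9, 2⋅√3)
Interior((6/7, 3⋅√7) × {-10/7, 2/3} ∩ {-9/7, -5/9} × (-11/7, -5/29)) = ∅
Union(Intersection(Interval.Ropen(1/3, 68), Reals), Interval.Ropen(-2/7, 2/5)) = Interval.Ropen(-2/7, 68)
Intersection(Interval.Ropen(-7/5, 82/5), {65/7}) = {65/7}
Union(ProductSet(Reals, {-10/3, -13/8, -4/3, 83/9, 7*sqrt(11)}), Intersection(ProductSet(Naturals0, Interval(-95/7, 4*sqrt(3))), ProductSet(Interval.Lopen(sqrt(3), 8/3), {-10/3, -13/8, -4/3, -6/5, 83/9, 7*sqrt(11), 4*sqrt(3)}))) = Union(ProductSet(Range(2, 3, 1), {-10/3, -13/8, -4/3, -6/5, 4*sqrt(3)}), ProductSet(Reals, {-10/3, -13/8, -4/3, 83/9, 7*sqrt(11)}))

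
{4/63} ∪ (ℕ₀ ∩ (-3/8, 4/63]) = {0} ∪ {4/63}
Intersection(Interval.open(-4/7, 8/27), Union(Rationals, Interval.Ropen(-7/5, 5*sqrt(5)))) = Union(Intersection(Interval.open(-4/7, 8/27), Rationals), Interval.open(-4/7, 8/27))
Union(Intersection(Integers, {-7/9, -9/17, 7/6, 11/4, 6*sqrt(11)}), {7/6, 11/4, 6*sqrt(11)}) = {7/6, 11/4, 6*sqrt(11)}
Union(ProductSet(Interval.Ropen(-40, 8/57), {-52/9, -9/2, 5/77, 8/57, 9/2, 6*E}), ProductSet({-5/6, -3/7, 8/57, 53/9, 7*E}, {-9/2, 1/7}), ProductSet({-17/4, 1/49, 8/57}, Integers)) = Union(ProductSet({-17/4, 1/49, 8/57}, Integers), ProductSet({-5/6, -3/7, 8/57, 53/9, 7*E}, {-9/2, 1/7}), ProductSet(Interval.Ropen(-40, 8/57), {-52/9, -9/2, 5/77, 8/57, 9/2, 6*E}))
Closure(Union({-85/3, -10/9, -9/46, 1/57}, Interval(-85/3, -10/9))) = Union({-9/46, 1/57}, Interval(-85/3, -10/9))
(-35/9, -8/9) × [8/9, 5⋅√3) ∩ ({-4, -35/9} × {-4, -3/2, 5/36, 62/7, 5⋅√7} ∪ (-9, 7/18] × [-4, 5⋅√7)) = (-35/9, -8/9) × [8/9, 5⋅√3)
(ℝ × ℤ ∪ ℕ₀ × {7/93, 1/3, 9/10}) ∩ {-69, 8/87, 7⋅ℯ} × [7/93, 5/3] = {-69, 8/87, 7⋅ℯ} × {1}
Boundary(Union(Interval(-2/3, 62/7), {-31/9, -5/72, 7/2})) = {-31/9, -2/3, 62/7}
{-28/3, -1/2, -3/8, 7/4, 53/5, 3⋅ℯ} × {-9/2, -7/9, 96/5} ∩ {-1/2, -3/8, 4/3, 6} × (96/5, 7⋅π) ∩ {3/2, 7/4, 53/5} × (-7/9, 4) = ∅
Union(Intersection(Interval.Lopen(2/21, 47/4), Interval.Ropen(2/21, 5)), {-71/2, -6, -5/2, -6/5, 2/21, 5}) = Union({-71/2, -6, -5/2, -6/5}, Interval(2/21, 5))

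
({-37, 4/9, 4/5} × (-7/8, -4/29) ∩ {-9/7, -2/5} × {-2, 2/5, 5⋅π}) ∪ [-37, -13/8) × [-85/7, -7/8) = [-37, -13/8) × [-85/7, -7/8)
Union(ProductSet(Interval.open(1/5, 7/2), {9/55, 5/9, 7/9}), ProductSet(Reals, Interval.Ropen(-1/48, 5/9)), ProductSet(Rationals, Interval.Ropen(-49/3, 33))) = Union(ProductSet(Interval.open(1/5, 7/2), {9/55, 5/9, 7/9}), ProductSet(Rationals, Interval.Ropen(-49/3, 33)), ProductSet(Reals, Interval.Ropen(-1/48, 5/9)))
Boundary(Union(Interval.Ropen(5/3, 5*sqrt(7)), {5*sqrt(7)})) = {5/3, 5*sqrt(7)}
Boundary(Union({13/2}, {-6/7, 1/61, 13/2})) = {-6/7, 1/61, 13/2}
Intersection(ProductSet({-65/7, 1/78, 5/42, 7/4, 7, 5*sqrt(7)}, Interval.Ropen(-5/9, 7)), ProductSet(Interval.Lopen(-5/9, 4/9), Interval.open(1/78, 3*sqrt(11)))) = ProductSet({1/78, 5/42}, Interval.open(1/78, 7))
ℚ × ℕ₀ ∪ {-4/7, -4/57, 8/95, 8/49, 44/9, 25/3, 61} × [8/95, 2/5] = (ℚ × ℕ₀) ∪ ({-4/7, -4/57, 8/95, 8/49, 44/9, 25/3, 61} × [8/95, 2/5])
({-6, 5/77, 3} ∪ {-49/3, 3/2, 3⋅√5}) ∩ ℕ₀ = {3}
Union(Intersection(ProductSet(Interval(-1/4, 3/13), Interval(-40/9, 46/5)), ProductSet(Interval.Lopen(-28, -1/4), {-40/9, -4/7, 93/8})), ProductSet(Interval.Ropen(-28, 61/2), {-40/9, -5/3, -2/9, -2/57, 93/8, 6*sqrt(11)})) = Union(ProductSet({-1/4}, {-40/9, -4/7}), ProductSet(Interval.Ropen(-28, 61/2), {-40/9, -5/3, -2/9, -2/57, 93/8, 6*sqrt(11)}))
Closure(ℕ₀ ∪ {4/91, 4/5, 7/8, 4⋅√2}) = ℕ₀ ∪ {4/91, 4/5, 7/8, 4⋅√2}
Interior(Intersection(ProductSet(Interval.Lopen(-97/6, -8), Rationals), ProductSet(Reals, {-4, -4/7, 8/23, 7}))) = EmptySet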